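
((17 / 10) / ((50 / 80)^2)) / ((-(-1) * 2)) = 272/125 = 2.18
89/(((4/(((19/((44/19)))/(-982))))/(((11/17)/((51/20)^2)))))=-803225/43421094 = -0.02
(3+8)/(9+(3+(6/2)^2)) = 11/21 = 0.52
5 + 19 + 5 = 29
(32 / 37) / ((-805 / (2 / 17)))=-64/506345 = 0.00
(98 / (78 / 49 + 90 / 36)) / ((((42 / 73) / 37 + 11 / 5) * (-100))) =-6485101/59991605 = -0.11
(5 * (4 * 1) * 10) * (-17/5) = -680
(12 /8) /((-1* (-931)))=3/1862 = 0.00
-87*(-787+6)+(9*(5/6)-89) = 135731/2 = 67865.50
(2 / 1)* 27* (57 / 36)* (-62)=-5301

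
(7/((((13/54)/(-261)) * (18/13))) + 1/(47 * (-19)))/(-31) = 176.81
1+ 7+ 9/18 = 8.50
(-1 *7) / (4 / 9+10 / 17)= -1071/158 = -6.78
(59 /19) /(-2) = -59/38 = -1.55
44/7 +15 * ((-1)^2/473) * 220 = 3992/301 = 13.26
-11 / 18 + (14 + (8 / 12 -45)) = -557/18 = -30.94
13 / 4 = 3.25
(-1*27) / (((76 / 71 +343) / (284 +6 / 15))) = -908658/40715 = -22.32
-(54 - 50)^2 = -16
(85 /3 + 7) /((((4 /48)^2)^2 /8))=5861376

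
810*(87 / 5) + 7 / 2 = 28195/2 = 14097.50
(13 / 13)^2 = 1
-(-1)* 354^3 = 44361864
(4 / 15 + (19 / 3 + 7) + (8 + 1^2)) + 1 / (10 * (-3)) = 677/30 = 22.57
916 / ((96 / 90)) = 3435/4 = 858.75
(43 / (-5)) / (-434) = 43/2170 = 0.02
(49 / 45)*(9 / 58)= 49/290 = 0.17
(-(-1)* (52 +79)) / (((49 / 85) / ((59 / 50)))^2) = 131787179/240100 = 548.88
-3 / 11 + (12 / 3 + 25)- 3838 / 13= -38110/143 = -266.50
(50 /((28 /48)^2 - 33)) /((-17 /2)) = 14400/79951 = 0.18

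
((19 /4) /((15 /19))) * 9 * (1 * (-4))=-1083/5 = -216.60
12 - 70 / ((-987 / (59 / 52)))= 44287/3666 = 12.08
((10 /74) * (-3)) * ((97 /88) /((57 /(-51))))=24735/61864 = 0.40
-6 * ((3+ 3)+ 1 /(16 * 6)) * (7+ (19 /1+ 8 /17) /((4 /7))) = -1611561/1088 = -1481.21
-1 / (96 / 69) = -23/32 = -0.72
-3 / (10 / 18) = -27/5 = -5.40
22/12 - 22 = -121/6 = -20.17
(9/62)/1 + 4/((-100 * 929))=208963/1439950 = 0.15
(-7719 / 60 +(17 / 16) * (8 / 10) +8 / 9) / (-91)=1.39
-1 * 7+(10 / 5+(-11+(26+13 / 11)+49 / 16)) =2507/176 = 14.24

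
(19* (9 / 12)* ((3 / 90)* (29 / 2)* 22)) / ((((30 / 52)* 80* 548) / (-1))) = -78793/13152000 = -0.01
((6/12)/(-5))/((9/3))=-1/30 = -0.03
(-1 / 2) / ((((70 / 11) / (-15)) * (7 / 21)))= 99/28 = 3.54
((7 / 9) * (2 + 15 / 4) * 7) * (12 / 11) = 1127/33 = 34.15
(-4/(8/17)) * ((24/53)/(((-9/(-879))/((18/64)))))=-44829/424 = -105.73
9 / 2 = 4.50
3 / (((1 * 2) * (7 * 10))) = 3/140 = 0.02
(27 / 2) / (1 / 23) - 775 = -929/2 = -464.50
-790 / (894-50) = -395/422 = -0.94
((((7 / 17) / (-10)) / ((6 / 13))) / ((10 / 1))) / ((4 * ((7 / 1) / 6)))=-13/6800 = 0.00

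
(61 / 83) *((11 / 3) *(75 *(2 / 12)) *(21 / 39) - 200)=-834175/6474 = -128.85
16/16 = 1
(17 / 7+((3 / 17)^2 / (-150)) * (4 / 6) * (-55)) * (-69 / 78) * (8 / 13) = -2267064/1709435 = -1.33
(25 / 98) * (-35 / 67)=-125/938 = -0.13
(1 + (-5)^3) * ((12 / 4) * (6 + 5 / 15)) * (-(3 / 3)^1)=2356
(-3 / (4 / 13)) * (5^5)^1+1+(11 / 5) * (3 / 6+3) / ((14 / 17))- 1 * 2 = -152302/5 = -30460.40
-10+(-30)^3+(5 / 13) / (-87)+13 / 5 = -152726872/5655 = -27007.40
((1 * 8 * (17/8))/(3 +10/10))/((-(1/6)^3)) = -918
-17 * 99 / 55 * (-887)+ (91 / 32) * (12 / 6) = 2171831/80 = 27147.89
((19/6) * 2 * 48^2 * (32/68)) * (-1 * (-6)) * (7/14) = 350208/17 = 20600.47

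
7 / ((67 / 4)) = 28/67 = 0.42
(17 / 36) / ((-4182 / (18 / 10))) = -1/4920 = 0.00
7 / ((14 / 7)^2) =7/4 = 1.75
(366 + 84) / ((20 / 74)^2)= 6160.50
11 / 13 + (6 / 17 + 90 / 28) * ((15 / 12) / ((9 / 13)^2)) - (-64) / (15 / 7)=66857527/1670760 = 40.02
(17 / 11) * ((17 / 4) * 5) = 1445/44 = 32.84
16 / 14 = 1.14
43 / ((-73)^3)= -43/389017 = 0.00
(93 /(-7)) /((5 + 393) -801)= 3/91 = 0.03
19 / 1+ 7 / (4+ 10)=39/2 = 19.50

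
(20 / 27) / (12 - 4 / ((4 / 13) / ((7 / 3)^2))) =-20/1587 = -0.01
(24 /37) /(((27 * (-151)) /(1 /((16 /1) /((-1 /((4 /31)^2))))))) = 961/1609056 = 0.00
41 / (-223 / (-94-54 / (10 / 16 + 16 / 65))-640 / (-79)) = 76291406/17734727 = 4.30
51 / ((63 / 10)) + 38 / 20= 2099/210 = 10.00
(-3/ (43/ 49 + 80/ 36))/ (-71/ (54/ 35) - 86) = 71442/9745343 = 0.01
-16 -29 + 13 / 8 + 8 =-283/8 = -35.38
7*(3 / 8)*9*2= 189/4 = 47.25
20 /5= 4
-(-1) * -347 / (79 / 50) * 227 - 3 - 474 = -3976133/79 = -50330.80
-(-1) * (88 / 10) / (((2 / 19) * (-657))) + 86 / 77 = 250324/252945 = 0.99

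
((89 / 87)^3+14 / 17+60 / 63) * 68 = 892219780/4609521 = 193.56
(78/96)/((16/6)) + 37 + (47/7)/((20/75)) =55985/896 = 62.48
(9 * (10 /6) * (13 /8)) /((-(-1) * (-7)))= -195/56 = -3.48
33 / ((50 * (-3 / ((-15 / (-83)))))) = -33/830 = -0.04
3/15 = 1/5 = 0.20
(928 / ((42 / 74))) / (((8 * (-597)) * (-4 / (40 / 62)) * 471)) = 21460/183052737 = 0.00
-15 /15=-1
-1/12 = -0.08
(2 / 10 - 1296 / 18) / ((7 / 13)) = -4667/35 = -133.34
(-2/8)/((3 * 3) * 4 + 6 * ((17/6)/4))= -0.01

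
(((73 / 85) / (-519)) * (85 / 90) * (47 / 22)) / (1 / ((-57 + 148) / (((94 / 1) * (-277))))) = 6643/569301480 = 0.00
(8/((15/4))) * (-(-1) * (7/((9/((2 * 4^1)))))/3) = 1792/405 = 4.42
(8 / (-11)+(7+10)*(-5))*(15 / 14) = -14145/154 = -91.85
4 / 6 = 2/3 = 0.67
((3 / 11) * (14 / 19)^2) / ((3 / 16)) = 3136/3971 = 0.79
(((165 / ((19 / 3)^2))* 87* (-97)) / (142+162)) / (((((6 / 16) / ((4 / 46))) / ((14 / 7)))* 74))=-4177305/5837009 = -0.72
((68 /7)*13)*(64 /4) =14144/7 = 2020.57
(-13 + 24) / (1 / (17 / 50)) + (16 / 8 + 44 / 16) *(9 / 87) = 12271/2900 = 4.23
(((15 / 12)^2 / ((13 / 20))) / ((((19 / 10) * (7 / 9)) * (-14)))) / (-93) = 1875/1500772 = 0.00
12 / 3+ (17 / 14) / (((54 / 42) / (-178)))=-1477/9 = -164.11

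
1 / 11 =0.09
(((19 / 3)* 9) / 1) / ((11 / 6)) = 342/11 = 31.09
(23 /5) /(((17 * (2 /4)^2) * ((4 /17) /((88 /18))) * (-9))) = -1012/405 = -2.50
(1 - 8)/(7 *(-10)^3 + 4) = 7/6996 = 0.00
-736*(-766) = 563776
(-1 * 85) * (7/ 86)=-595/86 = -6.92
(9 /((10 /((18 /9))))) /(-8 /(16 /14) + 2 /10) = -9/34 = -0.26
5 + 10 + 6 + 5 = 26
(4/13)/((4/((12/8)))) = 3/26 = 0.12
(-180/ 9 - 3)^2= 529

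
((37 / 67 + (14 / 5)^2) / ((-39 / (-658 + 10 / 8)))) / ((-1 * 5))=-36927739/1306500 = -28.26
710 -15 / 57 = 13485/19 = 709.74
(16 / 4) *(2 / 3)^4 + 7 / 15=509/405 = 1.26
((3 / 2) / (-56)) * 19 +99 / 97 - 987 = -10717209/10864 = -986.49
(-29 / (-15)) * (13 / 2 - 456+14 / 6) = -864.52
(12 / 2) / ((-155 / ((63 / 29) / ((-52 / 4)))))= 378/58435 = 0.01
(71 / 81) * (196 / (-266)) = -994/1539 = -0.65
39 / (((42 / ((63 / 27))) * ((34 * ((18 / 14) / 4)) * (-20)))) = -91/9180 = -0.01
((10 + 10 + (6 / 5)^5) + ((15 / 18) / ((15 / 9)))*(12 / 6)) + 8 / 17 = 1272817/53125 = 23.96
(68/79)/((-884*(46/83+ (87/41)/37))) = -125911/79082081 = 0.00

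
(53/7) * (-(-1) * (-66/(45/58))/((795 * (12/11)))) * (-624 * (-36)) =-2919488/175 = -16682.79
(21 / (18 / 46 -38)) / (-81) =161/23355 = 0.01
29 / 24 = 1.21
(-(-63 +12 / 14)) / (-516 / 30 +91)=725/861 = 0.84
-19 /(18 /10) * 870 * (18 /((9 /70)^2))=-269990000/27 = -9999629.63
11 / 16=0.69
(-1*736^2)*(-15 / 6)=1354240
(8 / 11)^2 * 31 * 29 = 57536/121 = 475.50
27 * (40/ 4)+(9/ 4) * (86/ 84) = 15249/56 = 272.30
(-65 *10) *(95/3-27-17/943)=-8548150/2829 = -3021.62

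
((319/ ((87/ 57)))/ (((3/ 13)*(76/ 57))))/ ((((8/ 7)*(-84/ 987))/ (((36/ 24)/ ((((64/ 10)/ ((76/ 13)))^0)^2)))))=-2681679/256 = -10475.31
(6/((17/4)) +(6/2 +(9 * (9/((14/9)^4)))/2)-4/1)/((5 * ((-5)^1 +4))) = -9572321/6530720 = -1.47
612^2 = 374544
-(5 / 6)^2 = -25/36 = -0.69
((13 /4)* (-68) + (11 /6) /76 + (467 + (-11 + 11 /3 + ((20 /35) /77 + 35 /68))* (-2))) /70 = 361629463/97494320 = 3.71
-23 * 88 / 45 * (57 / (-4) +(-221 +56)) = 120934/15 = 8062.27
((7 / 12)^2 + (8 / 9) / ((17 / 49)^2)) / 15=11907/23120 = 0.52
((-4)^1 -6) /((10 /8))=-8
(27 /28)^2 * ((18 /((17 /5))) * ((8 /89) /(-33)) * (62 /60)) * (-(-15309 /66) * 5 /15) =-5491557/5126044 = -1.07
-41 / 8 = -5.12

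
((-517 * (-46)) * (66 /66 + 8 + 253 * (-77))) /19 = -463083104/19 = -24372794.95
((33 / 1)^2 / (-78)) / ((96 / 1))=-121/832 = -0.15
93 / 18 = 31/6 = 5.17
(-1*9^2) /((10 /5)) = -40.50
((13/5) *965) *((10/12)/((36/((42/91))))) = 965/36 = 26.81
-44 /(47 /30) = -1320/47 = -28.09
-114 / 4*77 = -4389/2 = -2194.50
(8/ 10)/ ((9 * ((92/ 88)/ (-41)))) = -3608/1035 = -3.49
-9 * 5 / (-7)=45/7 = 6.43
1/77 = 0.01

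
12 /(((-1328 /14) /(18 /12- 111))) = 4599/332 = 13.85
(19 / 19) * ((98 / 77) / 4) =7/22 = 0.32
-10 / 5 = -2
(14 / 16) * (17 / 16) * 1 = 119/128 = 0.93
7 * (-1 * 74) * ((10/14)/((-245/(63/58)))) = 333/203 = 1.64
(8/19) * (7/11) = 56/209 = 0.27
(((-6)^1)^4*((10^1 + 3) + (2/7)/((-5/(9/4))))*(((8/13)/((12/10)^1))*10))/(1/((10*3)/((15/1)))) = 15569280/91 = 171090.99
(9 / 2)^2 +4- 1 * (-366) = 1561/4 = 390.25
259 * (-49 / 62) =-12691/62 = -204.69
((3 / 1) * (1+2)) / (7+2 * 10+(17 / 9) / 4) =324/989 = 0.33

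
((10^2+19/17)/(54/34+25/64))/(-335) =-110016/721255 = -0.15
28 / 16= 1.75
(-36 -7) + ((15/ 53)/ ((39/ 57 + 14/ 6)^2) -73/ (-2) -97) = -162234297/1567952 = -103.47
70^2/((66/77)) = 17150/3 = 5716.67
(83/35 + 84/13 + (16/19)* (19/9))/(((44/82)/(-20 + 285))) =94419023/18018 = 5240.26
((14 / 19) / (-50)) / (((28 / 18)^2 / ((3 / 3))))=-81/13300 = -0.01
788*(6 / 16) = 591/2 = 295.50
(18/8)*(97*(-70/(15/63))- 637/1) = -262395/4 = -65598.75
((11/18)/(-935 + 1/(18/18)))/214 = -11/3597768 = 0.00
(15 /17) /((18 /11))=0.54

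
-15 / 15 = -1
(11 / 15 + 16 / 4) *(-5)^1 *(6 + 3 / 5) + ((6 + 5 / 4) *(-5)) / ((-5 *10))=-6219/40 = -155.48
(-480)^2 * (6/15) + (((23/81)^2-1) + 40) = 604918168/6561 = 92199.08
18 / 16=9/8 = 1.12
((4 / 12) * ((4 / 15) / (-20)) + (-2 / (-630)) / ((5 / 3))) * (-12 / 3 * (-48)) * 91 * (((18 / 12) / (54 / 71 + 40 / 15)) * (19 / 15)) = -1122368/45625 = -24.60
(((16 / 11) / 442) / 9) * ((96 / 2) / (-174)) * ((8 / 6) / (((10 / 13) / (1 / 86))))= -64/31480515 = 0.00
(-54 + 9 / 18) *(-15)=1605/2 = 802.50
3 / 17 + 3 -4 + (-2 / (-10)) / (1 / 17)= 219/85 = 2.58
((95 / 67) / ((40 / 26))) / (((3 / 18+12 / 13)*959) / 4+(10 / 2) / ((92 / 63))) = 443118/127260805 = 0.00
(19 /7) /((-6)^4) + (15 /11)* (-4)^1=-544111/99792 = -5.45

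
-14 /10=-7/5 = -1.40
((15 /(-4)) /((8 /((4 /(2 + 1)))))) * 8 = -5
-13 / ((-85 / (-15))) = -39/17 = -2.29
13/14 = 0.93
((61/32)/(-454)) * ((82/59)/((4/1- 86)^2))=-61/70286464 = 0.00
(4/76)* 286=286/19 = 15.05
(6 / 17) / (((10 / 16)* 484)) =12/10285 = 0.00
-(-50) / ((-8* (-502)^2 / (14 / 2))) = -175/1008016 = 0.00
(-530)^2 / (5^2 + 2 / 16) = 2247200/201 = 11180.10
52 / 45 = 1.16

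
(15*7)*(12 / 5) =252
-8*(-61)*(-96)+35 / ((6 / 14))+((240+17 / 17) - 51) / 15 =-140261/3 = -46753.67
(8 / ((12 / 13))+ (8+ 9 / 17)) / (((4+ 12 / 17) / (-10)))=-877/24 = -36.54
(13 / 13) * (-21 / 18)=-7/6 = -1.17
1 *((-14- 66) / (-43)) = 80/43 = 1.86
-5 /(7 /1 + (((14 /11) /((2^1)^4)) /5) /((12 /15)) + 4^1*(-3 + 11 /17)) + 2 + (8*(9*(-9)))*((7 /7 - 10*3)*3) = 806968234/14313 = 56380.09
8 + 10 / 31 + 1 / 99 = 8.33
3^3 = 27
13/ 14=0.93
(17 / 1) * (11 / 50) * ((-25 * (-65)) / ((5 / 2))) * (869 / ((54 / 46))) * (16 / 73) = 777414352/1971 = 394426.36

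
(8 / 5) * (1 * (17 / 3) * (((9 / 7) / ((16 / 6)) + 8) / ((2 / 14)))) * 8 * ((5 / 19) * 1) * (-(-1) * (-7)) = -23800/3 = -7933.33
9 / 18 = 1/2 = 0.50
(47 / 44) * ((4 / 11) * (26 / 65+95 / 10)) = 3.85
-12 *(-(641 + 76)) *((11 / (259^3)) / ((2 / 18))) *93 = 79217028/17373979 = 4.56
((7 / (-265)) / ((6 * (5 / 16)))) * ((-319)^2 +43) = -5701024/3975 = -1434.22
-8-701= -709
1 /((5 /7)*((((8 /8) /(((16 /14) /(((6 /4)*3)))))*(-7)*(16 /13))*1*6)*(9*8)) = -13/136080 = 0.00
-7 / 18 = -0.39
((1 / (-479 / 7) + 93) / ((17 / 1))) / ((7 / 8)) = 20960/3353 = 6.25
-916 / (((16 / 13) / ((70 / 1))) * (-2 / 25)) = 2604875/4 = 651218.75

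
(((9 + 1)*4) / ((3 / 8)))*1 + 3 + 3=338/3 = 112.67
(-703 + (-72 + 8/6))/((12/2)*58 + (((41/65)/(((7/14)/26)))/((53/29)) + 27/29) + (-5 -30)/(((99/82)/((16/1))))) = 588617205/73768759 = 7.98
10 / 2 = 5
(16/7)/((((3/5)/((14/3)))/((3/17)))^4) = 54880000/6765201 = 8.11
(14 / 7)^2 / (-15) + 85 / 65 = 203/195 = 1.04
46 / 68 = 23/34 = 0.68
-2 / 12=-1/6 = -0.17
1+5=6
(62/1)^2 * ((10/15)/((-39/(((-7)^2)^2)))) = -18458888/117 = -157768.27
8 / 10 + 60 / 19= 376/95 = 3.96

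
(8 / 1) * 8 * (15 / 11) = 960/11 = 87.27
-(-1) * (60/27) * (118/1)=2360/9 = 262.22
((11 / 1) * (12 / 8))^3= 35937/8 = 4492.12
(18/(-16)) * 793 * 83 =-592371/8 = -74046.38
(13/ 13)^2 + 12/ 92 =26/23 = 1.13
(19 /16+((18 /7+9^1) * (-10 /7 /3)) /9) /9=451/7056 = 0.06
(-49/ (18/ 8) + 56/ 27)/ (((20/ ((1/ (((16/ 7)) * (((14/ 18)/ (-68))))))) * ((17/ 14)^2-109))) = -110789/316125 = -0.35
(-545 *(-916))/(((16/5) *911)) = 171.25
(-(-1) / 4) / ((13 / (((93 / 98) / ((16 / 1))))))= 93/81536 = 0.00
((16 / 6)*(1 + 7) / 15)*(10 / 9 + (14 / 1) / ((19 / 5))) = 10496/1539 = 6.82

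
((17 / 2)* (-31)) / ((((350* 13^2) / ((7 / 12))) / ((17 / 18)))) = -8959/3650400 = 0.00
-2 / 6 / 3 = -1/9 = -0.11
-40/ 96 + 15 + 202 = 2599/12 = 216.58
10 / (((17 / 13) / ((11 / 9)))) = 1430/153 = 9.35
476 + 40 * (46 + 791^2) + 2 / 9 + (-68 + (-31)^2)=225274043/9 = 25030449.22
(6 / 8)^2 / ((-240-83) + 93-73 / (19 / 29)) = -171/103792 = 0.00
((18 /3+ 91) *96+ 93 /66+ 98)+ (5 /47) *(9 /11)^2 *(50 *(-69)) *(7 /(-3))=113565867/11374 = 9984.69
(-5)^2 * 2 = 50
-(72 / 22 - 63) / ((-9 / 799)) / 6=-58327/66 = -883.74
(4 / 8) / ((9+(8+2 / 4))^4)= 8/1500625 = 0.00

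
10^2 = 100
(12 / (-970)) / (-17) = 6/8245 = 0.00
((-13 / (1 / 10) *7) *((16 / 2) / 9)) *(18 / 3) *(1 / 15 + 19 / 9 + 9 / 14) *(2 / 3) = -739232/81 = -9126.32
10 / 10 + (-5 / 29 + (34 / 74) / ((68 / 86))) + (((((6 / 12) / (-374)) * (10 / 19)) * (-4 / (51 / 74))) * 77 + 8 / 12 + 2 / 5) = 493109771/176755290 = 2.79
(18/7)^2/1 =324/49 = 6.61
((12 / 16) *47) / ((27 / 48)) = 188/3 = 62.67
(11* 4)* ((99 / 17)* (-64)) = -278784/17 = -16399.06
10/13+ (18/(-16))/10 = 683/1040 = 0.66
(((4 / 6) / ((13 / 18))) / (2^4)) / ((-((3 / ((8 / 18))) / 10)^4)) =-640000/2302911 = -0.28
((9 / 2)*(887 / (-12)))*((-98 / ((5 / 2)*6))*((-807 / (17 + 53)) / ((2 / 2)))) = -5010663/200 = -25053.32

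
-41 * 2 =-82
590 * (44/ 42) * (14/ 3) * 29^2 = 21832360/9 = 2425817.78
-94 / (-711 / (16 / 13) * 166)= 752/767169 = 0.00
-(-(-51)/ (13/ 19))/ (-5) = 969/65 = 14.91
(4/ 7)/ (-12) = -1/21 = -0.05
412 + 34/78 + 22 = 16943/39 = 434.44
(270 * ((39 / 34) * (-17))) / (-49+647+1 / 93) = -97929/11123 = -8.80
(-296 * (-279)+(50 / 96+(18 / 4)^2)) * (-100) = -99125725/12 = -8260477.08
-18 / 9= -2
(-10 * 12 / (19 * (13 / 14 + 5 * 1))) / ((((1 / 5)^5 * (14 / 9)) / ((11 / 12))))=-3093750/1577 = -1961.79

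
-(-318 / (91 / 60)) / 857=19080/77987 = 0.24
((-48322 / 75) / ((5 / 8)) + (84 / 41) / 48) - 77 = -68131339/61500 = -1107.83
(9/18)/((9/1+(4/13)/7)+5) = 91/2556 = 0.04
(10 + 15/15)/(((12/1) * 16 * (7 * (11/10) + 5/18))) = 165/22976 = 0.01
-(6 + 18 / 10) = -7.80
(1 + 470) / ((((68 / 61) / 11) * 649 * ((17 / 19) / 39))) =21289671/68204 = 312.15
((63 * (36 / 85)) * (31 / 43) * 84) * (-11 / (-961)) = 2095632/113305 = 18.50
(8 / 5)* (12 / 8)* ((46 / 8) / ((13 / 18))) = 1242/65 = 19.11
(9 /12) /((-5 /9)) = -27/20 = -1.35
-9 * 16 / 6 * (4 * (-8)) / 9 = 256/3 = 85.33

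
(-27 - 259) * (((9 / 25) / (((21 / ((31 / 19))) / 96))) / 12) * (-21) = 638352/475 = 1343.90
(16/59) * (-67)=-1072/59 = -18.17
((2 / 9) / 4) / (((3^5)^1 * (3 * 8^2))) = 1/839808 = 0.00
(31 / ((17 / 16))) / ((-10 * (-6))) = 124/255 = 0.49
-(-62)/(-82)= -31/41 = -0.76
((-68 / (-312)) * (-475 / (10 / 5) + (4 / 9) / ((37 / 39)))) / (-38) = 1.36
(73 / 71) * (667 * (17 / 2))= 827747/142 = 5829.20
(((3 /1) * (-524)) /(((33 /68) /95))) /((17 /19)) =-3783280/11 = -343934.55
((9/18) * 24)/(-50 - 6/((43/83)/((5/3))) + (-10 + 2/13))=-559/3687 = -0.15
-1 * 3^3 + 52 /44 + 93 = 739/11 = 67.18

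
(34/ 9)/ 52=17/234 = 0.07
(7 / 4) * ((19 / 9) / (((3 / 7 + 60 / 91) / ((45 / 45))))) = 12103/3564 = 3.40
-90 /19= -4.74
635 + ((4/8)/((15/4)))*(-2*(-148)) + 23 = 10462/15 = 697.47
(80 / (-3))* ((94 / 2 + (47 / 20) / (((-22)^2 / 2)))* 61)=-27758294/363 = -76469.13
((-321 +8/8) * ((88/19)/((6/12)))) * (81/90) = -50688/19 = -2667.79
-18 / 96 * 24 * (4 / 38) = -9/19 = -0.47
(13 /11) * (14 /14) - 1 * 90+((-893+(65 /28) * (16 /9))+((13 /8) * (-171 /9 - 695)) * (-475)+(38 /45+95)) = 847364831/1540 = 550236.90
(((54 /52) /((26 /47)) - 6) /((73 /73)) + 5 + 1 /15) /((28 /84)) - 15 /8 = 6467/6760 = 0.96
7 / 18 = 0.39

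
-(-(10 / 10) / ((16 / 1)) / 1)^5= 1/1048576 = 0.00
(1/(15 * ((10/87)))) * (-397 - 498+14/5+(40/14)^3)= -43213567/85750 = -503.95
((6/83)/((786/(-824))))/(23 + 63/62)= -51088/16189897 = 0.00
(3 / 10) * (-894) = -1341/5 = -268.20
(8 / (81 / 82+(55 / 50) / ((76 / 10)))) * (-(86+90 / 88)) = -23862328/38819 = -614.71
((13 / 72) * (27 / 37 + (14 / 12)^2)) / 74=36205/7096896 = 0.01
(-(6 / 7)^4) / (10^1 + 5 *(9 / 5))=-1296/45619 = -0.03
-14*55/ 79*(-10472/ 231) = 104720/237 = 441.86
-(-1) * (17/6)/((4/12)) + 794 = 1605/2 = 802.50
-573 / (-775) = 573/775 = 0.74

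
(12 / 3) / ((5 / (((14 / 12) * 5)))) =14/3 = 4.67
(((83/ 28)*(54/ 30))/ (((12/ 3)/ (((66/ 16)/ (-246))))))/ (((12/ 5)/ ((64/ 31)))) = -0.02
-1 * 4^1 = -4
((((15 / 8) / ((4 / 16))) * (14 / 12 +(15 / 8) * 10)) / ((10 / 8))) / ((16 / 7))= 1673/32 = 52.28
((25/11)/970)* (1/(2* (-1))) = -5/4268 = 0.00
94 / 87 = 1.08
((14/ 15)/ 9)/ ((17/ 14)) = 196/2295 = 0.09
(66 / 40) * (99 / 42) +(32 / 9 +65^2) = 10665761/2520 = 4232.44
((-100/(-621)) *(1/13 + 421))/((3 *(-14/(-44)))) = 71.04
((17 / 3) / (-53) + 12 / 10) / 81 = 869/64395 = 0.01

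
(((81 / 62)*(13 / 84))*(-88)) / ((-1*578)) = 3861/125426 = 0.03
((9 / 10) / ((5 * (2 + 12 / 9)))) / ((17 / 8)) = 54/2125 = 0.03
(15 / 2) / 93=5/62 = 0.08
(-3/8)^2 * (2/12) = 3/128 = 0.02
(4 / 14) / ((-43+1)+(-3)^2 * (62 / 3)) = 1/504 = 0.00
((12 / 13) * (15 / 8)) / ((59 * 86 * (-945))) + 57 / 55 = 157912973/152372220 = 1.04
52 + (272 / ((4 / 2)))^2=18548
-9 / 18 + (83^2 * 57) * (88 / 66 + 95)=75654997/2 = 37827498.50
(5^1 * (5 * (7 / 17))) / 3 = 175/51 = 3.43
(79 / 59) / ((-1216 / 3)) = -237/71744 = 0.00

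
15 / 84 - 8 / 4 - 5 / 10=-65/28 = -2.32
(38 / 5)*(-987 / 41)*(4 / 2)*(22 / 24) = -68761/205 = -335.42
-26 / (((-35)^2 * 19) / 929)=-24154/23275 = -1.04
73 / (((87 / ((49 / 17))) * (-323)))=-0.01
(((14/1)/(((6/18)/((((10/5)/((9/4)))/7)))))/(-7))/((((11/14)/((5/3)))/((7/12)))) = -280/297 = -0.94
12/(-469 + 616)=4/49 = 0.08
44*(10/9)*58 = 25520/9 = 2835.56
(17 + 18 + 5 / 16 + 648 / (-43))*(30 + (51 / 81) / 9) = 101764589/167184 = 608.70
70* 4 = 280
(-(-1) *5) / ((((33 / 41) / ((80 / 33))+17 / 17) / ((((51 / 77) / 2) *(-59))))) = -1451400/19789 = -73.34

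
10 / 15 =2/3 = 0.67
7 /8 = 0.88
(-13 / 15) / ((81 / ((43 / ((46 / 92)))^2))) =-96148/1215 = -79.13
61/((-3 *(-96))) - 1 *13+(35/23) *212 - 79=230.82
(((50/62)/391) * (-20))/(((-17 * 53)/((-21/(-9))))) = 3500/32763063 = 0.00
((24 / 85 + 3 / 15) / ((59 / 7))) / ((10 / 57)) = 16359/50150 = 0.33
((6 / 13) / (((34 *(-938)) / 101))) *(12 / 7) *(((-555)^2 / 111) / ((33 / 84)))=-20179800/1140139 = -17.70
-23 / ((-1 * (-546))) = -0.04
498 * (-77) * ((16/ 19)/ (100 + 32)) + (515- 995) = -13768/19 = -724.63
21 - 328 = -307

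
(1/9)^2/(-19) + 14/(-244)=-10895/187758 = -0.06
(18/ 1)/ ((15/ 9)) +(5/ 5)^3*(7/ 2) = 143/10 = 14.30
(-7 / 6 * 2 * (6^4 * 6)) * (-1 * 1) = 18144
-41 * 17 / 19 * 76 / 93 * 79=-220252/93 = -2368.30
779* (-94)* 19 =-1391294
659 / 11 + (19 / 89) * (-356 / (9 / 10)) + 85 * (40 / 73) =159283/7227 = 22.04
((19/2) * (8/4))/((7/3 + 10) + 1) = 57/40 = 1.42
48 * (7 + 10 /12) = 376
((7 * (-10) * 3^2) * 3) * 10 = -18900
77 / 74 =1.04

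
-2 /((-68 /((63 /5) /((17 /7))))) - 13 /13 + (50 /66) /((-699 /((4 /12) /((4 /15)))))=-113162791/133327260 = -0.85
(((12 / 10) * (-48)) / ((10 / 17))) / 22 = -4.45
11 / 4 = 2.75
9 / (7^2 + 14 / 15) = 135/749 = 0.18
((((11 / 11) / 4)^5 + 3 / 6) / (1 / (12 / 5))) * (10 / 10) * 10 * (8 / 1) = 1539/16 = 96.19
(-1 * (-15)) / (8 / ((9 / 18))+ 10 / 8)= 20/23 = 0.87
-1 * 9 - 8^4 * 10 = -40969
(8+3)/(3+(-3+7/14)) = 22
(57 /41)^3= 185193/68921 = 2.69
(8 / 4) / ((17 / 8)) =16/17 = 0.94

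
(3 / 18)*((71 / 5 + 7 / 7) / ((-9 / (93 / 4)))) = -6.54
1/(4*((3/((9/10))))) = 3/40 = 0.08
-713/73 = -9.77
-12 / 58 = -6/29 = -0.21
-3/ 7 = -0.43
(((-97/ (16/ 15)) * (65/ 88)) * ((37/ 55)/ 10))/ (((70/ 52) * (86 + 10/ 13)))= -7885033/203822080 = -0.04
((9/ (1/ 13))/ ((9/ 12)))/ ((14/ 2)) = 156/7 = 22.29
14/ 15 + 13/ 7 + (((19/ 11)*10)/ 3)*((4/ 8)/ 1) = 6548/1155 = 5.67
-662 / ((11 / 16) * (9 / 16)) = -169472/99 = -1711.84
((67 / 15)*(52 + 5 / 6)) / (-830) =-0.28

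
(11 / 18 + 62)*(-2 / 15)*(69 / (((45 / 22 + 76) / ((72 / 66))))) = -207368/25755 = -8.05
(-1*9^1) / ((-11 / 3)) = 27/11 = 2.45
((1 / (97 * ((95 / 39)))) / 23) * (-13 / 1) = -507/211945 = 0.00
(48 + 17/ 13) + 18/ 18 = 654/13 = 50.31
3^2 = 9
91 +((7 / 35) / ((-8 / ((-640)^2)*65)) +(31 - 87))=-1593/13 = -122.54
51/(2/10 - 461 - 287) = -255/3739 = -0.07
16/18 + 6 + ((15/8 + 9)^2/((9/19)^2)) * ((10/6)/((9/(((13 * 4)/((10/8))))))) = 3953509/972 = 4067.40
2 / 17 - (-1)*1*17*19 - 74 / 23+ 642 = 376103/391 = 961.90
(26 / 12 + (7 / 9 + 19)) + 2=431/18 = 23.94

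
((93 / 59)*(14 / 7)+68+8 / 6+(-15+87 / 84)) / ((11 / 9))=870099/18172 = 47.88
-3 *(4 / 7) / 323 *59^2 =-41772/2261 = -18.48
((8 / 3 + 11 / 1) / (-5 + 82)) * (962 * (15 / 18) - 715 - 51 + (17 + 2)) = 6724/693 = 9.70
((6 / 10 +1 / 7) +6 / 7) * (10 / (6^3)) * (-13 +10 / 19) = -158/171 = -0.92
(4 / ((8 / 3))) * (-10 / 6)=-5/2 = -2.50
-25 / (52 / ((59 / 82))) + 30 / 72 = 905/12792 = 0.07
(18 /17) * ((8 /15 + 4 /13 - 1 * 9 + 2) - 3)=-10716/1105 = -9.70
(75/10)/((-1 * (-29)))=15/58 = 0.26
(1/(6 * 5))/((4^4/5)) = 1/1536 = 0.00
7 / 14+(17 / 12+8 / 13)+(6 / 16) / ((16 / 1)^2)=202357/79872 = 2.53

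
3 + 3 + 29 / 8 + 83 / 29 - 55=-9863/232 = -42.51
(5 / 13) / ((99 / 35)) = 175/1287 = 0.14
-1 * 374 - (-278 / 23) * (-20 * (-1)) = -3042/23 = -132.26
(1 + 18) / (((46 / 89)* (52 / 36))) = 25.45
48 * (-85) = -4080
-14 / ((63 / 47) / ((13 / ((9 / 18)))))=-2444/9 = -271.56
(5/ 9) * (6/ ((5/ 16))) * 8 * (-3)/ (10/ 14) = -1792/5 = -358.40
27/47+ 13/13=74/47 = 1.57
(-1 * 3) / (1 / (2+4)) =-18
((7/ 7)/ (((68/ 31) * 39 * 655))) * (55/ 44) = 31/1389648 = 0.00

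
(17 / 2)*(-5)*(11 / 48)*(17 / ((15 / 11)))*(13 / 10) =-454597/2880 = -157.85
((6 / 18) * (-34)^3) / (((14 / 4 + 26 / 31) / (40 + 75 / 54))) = -907725880/7263 = -124979.47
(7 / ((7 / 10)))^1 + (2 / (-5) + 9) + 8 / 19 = 19.02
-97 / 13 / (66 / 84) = -1358/143 = -9.50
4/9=0.44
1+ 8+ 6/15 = 47/5 = 9.40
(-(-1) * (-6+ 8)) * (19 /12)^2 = 361/72 = 5.01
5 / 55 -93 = -1022/11 = -92.91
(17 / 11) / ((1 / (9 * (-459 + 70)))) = -59517/11 = -5410.64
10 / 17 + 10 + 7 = 299/17 = 17.59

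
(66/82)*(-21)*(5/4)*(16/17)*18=-249480/697 = -357.93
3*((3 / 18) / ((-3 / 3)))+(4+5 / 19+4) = 295/38 = 7.76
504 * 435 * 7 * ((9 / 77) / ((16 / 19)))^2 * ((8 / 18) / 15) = 847989/968 = 876.02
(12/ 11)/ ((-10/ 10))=-12/11 = -1.09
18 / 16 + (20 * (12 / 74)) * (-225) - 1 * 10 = -218627/296 = -738.60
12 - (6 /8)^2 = 183/16 = 11.44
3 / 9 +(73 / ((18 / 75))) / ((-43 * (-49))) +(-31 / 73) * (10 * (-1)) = 1453289/307622 = 4.72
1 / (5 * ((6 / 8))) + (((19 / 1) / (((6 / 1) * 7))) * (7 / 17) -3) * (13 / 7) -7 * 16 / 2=-10363/170 = -60.96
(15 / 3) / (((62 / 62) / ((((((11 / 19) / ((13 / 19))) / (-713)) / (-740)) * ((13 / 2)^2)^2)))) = 24167/1688384 = 0.01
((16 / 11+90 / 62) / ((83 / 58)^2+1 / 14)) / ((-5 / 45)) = -23336068/1890845 = -12.34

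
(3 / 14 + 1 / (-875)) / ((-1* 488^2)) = -373/416752000 = 0.00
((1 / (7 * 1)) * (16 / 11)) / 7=16/539 = 0.03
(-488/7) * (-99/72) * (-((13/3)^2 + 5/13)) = -1504382/819 = -1836.85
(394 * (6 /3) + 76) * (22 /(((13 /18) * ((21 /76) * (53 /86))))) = 745417728/4823 = 154554.78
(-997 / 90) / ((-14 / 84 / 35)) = 6979/3 = 2326.33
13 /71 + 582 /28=20843/994 = 20.97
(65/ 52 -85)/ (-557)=335/2228 = 0.15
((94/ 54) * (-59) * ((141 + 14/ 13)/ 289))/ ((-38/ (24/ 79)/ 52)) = 81947696/3904101 = 20.99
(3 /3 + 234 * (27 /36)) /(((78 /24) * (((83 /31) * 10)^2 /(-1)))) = -339233/4477850 = -0.08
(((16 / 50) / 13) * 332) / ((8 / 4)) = 1328/325 = 4.09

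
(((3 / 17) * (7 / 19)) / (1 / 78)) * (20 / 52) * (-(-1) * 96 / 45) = 1344/323 = 4.16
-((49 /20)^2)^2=-5764801/160000 = -36.03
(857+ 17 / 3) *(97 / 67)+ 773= 406409/201 = 2021.94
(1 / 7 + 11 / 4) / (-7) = -81/196 = -0.41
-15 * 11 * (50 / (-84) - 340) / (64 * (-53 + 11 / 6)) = -2360325/137536 = -17.16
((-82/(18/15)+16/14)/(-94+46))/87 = 1411/87696 = 0.02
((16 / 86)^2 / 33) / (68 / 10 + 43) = 320/15193233 = 0.00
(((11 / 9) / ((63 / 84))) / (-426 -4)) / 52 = -11/150930 = 0.00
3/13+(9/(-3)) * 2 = -75/13 = -5.77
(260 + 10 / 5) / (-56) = -131/28 = -4.68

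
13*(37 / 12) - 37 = 37/12 = 3.08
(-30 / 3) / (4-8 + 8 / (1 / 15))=-5/58 = -0.09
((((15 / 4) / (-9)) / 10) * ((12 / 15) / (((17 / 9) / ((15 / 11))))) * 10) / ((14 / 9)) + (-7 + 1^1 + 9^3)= 1892409/2618 = 722.85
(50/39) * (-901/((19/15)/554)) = -505216.60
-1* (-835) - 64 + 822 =1593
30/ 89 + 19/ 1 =19.34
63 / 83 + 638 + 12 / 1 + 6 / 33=650.94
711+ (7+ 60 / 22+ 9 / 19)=150731/209 = 721.20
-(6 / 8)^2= -9/16 = -0.56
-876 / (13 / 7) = -6132/13 = -471.69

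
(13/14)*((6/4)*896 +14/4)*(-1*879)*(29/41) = -127582455/164 = -777941.80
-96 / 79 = -1.22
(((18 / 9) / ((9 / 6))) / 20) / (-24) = -1/360 = 0.00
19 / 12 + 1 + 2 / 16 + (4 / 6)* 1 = 27/8 = 3.38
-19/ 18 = -1.06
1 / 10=0.10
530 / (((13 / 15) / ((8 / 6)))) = 10600/13 = 815.38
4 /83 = 0.05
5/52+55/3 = 2875/156 = 18.43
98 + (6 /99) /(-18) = 29105/297 = 98.00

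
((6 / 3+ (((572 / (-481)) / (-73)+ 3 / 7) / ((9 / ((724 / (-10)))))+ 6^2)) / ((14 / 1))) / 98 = 7321547/291829545 = 0.03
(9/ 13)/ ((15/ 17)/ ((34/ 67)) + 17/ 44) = 0.33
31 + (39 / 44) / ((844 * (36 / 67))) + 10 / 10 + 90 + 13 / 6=55333511/445632 = 124.17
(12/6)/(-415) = -2/415 = 0.00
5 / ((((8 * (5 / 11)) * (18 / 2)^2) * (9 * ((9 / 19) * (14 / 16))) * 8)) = 209/367416 = 0.00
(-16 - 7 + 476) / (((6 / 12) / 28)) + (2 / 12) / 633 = 96347665/3798 = 25368.00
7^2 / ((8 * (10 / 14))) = 343/40 = 8.58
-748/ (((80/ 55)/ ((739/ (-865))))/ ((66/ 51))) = 983609/1730 = 568.56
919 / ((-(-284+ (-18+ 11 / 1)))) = 919/291 = 3.16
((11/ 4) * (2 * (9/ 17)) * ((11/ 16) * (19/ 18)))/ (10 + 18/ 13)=29887/161024 = 0.19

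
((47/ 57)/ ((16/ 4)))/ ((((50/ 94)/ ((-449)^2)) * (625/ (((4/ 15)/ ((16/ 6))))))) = 445336609/35625000 = 12.50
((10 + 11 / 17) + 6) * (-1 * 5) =-1415/17 = -83.24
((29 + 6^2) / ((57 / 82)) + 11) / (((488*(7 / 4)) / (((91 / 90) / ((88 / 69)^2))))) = 0.08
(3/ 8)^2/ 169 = 9/10816 = 0.00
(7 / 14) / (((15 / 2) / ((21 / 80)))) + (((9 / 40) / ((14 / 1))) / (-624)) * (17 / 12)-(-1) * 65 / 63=21998147/20966400 = 1.05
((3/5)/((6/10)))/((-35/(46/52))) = -23/910 = -0.03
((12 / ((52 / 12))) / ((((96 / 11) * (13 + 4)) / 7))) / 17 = 231/30056 = 0.01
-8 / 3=-2.67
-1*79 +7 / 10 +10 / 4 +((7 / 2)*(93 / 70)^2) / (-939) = -33218443/438200 = -75.81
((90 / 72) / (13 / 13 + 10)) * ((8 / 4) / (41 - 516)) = -1/2090 = 0.00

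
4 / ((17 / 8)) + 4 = 100/17 = 5.88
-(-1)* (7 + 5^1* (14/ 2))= 42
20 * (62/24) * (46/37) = 7130/111 = 64.23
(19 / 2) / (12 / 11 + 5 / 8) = 836/151 = 5.54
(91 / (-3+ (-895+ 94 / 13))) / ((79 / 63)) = -24843/304940 = -0.08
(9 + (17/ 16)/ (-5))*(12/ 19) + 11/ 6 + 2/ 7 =3221/420 = 7.67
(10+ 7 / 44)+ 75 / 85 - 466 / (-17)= 28763/748 = 38.45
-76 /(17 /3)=-228/17 = -13.41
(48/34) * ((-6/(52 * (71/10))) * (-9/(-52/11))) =-8910/203983 = -0.04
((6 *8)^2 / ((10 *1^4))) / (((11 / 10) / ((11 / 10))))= 1152/5 = 230.40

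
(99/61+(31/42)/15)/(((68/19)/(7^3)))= 160.26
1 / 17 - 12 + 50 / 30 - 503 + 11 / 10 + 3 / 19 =-4961441/9690 = -512.02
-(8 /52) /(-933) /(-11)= -2/133419 = 0.00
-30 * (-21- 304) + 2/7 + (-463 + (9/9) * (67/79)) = 5136338/553 = 9288.13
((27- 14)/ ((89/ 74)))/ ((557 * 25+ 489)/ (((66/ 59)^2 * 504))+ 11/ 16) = 263999736/574989929 = 0.46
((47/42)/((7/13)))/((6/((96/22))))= 2444/1617 = 1.51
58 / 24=2.42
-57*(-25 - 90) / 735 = 437/49 = 8.92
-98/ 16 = -6.12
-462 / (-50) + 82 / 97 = 24457/2425 = 10.09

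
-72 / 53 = -1.36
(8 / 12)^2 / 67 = 4/603 = 0.01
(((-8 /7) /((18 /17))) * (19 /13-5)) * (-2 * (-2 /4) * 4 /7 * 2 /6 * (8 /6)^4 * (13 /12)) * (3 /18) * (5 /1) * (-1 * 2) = -4003840/964467 = -4.15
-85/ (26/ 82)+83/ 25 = -86046/325 = -264.76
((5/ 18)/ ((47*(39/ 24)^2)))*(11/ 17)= 1760/1215279 = 0.00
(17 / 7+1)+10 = 94/7 = 13.43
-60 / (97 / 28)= -1680/97 = -17.32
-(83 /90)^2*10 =-6889/810 = -8.50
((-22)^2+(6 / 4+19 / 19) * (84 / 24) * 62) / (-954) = -2053/1908 = -1.08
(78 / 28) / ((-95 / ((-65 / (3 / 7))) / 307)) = 51883/38 = 1365.34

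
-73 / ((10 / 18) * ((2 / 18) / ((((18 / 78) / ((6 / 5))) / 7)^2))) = -29565/33124 = -0.89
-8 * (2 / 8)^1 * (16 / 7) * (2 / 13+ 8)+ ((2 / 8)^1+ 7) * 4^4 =165504/91 = 1818.73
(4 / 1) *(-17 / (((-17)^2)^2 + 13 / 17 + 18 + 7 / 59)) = -68204/83790503 = 0.00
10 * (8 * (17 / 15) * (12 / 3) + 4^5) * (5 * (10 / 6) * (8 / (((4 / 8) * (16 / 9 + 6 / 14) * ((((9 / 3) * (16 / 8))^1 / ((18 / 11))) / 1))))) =267187200/1529 = 174746.37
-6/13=-0.46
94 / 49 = 1.92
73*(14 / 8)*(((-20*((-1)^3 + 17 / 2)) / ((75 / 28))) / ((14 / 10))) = -5110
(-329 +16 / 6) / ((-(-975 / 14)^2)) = 191884/2851875 = 0.07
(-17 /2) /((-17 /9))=9/2 = 4.50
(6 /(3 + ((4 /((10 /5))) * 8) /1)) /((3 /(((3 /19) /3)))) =2/361 = 0.01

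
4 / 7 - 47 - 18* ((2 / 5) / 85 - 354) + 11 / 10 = 37643191/5950 = 6326.59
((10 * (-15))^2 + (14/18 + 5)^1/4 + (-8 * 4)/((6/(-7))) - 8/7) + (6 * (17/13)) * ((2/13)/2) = 239964625/10647 = 22538.24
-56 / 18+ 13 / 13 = -19/9 = -2.11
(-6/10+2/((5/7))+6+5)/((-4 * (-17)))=33/170 = 0.19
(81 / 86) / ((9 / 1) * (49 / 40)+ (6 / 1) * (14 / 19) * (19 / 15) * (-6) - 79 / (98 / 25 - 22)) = -183060/3538427 = -0.05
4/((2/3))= 6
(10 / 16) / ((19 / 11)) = 55/152 = 0.36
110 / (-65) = -22/13 = -1.69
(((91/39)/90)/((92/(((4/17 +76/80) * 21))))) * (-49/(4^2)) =-0.02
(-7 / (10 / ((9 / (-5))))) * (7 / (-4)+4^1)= 567/200 = 2.84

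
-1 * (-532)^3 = 150568768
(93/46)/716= 93/32936 = 0.00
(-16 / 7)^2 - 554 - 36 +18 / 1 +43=-25665/49 = -523.78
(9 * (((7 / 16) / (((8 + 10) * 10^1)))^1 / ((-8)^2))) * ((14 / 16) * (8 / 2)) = 49/40960 = 0.00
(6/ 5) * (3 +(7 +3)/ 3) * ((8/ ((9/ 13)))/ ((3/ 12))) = 15808/45 = 351.29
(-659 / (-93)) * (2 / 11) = 1318/1023 = 1.29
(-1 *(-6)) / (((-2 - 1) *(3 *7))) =-2/21 = -0.10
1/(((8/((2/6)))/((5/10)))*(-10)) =-1/480 = 0.00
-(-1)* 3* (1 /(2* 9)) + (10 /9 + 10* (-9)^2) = 14603/18 = 811.28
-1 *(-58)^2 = -3364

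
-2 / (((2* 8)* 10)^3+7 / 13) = -26/53248007 = 0.00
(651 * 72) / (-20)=-11718/5 = -2343.60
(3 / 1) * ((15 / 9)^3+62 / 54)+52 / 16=247/12 = 20.58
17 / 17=1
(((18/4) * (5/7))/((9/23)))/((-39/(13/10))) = -23/84 = -0.27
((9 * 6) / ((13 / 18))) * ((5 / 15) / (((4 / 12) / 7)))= 6804/13 = 523.38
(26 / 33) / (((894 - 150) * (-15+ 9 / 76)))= -19/267003 = 0.00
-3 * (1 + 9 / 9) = -6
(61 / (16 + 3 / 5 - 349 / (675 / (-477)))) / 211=4575/4165562 = 0.00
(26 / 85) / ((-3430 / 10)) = -26/29155 = 0.00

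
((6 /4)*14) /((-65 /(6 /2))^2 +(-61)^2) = 189/37714 = 0.01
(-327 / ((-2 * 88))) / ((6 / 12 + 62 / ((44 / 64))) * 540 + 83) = 327/8633008 = 0.00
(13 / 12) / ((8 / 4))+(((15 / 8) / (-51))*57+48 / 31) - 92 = -581843/6324 = -92.01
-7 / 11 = -0.64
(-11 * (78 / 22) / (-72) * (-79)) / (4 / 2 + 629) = -1027/15144 = -0.07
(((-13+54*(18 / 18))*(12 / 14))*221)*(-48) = -2609568/7 = -372795.43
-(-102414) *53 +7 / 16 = 5427942.44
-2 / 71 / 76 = -1/2698 = 0.00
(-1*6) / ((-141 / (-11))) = -22/47 = -0.47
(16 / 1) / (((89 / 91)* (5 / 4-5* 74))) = -5824/131275 = -0.04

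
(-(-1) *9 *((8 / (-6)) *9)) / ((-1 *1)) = 108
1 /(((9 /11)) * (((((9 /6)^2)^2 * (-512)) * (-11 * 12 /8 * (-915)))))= -1/32017680 = 0.00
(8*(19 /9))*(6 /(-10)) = -152/15 = -10.13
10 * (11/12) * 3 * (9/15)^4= 891/250 = 3.56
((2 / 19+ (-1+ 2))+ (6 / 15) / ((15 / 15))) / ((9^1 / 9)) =143/95 = 1.51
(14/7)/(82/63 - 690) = -63/21694 = 0.00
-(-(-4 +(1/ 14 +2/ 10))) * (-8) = 1044/35 = 29.83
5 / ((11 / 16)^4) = 327680/14641 = 22.38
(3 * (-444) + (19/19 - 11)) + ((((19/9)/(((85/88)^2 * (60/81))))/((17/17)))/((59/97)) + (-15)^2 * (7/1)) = 507314519/2131375 = 238.02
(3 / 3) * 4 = 4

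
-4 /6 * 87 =-58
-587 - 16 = -603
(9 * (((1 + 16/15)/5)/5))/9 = 31/375 = 0.08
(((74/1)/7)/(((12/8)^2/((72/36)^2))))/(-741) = -1184/46683 = -0.03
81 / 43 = 1.88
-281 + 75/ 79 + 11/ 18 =-397363/1422 = -279.44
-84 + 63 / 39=-1071/13 = -82.38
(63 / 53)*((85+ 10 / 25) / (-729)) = -2989/21465 = -0.14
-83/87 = -0.95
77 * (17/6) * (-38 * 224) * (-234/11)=39504192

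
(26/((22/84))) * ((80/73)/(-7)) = -12480/803 = -15.54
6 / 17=0.35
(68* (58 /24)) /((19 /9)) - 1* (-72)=2847/19 = 149.84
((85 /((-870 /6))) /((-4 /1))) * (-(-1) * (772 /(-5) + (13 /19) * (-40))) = -26.64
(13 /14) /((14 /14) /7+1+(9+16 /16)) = 1/12 = 0.08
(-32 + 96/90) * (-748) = 347072/15 = 23138.13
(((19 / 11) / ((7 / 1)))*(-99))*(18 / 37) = -11.88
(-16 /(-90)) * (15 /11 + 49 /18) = 0.73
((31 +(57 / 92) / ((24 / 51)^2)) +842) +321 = 7046745/5888 = 1196.80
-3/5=-0.60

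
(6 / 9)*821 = 547.33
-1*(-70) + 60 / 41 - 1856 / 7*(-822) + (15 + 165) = 62623082/287 = 218198.89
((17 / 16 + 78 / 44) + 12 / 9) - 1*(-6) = 5369/528 = 10.17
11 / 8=1.38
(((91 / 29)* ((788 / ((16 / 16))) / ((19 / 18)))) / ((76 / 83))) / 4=13391469/20938 = 639.58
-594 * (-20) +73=11953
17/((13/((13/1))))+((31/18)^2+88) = 107.97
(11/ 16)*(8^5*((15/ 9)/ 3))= 112640/9 = 12515.56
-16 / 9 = -1.78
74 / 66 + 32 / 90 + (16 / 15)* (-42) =-4289/99 = -43.32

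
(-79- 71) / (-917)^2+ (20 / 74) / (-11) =-8469940/342241823 = -0.02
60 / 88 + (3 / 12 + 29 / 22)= 9/4 = 2.25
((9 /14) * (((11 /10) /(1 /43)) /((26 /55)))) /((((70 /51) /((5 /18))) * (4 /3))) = 9.76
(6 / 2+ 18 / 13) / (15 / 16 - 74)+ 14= 211846/15197 = 13.94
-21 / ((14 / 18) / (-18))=486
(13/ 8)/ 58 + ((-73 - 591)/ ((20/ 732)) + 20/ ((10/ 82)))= -56001023/2320 = -24138.37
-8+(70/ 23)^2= 668/529 = 1.26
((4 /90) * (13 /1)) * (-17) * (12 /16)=-221/30 = -7.37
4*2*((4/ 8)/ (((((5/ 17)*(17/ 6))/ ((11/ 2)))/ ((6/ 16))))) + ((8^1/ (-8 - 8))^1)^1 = 47/5 = 9.40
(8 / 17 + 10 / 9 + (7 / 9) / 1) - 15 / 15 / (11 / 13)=1982/1683 = 1.18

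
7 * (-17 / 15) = -119/15 = -7.93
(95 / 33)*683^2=44316455/33 = 1342922.88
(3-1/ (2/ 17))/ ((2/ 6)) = -33/2 = -16.50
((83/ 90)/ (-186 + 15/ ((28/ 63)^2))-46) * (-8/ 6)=14583736/237735 = 61.34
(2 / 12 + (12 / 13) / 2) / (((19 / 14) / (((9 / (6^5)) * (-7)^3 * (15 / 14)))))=-84035/426816 = -0.20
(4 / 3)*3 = 4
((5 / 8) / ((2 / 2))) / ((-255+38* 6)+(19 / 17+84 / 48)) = -85/3282 = -0.03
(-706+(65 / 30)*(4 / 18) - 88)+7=-21236/27 = -786.52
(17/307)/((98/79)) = 1343/30086 = 0.04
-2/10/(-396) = 1/1980 = 0.00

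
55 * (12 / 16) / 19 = 2.17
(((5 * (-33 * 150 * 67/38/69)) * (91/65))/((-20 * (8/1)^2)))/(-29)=-77385/3244288 = -0.02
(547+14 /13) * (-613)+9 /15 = -21838086/65 = -335970.55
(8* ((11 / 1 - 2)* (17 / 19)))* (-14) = -17136/19 = -901.89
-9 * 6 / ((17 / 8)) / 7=-432/119 = -3.63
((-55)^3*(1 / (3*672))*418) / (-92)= 34772375/92736 = 374.96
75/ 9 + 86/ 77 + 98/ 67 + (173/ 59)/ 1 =12642562/913143 = 13.85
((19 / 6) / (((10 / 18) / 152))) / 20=1083/25 = 43.32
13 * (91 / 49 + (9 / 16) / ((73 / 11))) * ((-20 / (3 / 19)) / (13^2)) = -1508315/79716 = -18.92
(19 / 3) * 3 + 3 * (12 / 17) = 359/17 = 21.12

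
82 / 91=0.90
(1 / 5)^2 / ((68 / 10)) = 1/170 = 0.01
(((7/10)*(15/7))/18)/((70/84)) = 0.10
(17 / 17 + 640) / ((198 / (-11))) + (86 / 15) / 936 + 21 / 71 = -17598817/498420 = -35.31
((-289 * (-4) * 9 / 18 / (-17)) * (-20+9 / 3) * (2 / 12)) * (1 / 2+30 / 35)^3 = 240.80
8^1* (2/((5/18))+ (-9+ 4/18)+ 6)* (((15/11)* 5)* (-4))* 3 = -31840/11 = -2894.55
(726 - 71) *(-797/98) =-522035/98 = -5326.89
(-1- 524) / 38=-525/38 = -13.82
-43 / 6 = -7.17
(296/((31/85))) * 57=1434120/31 = 46261.94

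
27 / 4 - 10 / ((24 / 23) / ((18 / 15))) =-19/4 = -4.75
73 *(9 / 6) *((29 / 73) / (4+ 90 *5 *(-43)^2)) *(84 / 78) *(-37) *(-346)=3898209/5408351 = 0.72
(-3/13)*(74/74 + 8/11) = -57/143 = -0.40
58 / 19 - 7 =-3.95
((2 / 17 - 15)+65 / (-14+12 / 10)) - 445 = -505877/1088 = -464.96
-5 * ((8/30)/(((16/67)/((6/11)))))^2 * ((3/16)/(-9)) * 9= 13467/38720 = 0.35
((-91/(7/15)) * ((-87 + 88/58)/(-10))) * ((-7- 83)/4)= 4350645/116 = 37505.56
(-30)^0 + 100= 101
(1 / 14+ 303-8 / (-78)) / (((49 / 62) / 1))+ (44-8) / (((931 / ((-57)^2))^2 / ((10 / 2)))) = 241192481/93639 = 2575.77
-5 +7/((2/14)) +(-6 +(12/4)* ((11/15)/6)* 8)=614/15 = 40.93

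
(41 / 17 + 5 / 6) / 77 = 331/7854 = 0.04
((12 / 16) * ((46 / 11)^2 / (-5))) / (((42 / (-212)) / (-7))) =-56074/605 = -92.68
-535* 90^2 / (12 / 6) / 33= -722250/11 = -65659.09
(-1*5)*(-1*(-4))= -20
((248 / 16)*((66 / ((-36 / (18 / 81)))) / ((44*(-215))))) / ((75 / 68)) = 527/870750 = 0.00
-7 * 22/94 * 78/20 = -3003/470 = -6.39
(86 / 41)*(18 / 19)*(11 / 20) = 4257/3895 = 1.09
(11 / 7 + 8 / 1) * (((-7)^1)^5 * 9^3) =-117272043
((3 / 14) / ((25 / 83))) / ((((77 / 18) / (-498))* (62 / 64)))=-35712576/417725 = -85.49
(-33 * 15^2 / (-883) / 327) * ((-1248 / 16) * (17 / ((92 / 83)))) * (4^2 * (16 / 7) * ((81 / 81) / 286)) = -60955200/15495767 = -3.93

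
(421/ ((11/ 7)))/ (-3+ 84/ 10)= 14735/297 = 49.61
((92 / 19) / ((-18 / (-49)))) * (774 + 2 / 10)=8725234/855 = 10204.95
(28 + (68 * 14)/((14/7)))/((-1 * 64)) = -63/8 = -7.88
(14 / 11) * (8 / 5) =112/55 = 2.04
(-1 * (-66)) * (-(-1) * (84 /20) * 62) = 85932/5 = 17186.40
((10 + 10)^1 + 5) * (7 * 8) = 1400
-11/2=-5.50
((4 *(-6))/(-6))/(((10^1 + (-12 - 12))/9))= -18/7 = -2.57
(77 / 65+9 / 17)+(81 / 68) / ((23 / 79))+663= 67990763/101660 = 668.81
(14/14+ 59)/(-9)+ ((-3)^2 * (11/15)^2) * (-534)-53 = -198317/75 = -2644.23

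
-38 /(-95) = 2/5 = 0.40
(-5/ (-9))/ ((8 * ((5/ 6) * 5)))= 1/60 = 0.02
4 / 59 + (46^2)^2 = 4477456.07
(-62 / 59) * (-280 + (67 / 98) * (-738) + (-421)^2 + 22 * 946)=-599301548/2891 = -207299.05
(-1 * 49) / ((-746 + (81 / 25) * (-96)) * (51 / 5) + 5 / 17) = 104125/22910717 = 0.00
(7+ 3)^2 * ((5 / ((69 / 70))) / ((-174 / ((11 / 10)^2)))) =-21175/6003 = -3.53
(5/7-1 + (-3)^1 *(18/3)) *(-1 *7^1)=128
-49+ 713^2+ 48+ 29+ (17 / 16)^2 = 508398.13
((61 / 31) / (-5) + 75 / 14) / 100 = 10771/217000 = 0.05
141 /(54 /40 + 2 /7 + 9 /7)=48.26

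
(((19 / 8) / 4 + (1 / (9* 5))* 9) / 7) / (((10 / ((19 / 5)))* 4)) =2413/224000 = 0.01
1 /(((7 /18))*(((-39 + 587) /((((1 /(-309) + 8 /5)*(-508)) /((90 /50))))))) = -626618/296331 = -2.11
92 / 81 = 1.14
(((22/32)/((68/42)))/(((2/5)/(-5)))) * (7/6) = -13475/2176 = -6.19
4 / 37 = 0.11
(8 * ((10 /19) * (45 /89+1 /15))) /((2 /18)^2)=330048/1691 = 195.18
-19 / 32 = -0.59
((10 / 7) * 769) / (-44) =-3845/154 = -24.97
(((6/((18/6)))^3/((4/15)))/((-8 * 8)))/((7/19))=-285/224 = -1.27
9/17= 0.53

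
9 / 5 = 1.80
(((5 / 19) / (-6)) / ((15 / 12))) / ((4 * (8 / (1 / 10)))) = -1/9120 = 0.00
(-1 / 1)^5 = -1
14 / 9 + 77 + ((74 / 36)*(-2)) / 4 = 2791/36 = 77.53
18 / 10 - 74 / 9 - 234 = -10819/45 = -240.42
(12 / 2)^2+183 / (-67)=2229/67 = 33.27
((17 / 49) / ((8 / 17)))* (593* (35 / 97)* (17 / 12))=14567045/65184 = 223.48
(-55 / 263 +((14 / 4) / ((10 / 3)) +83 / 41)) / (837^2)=643/157216140 = 0.00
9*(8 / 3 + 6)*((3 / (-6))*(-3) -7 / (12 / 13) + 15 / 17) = -13793/34 = -405.68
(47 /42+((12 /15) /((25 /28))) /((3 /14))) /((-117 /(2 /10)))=-27827/3071250 = -0.01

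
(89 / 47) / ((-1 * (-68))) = 89/3196 = 0.03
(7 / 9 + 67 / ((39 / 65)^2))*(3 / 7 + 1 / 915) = 4628864/57645 = 80.30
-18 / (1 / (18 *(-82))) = 26568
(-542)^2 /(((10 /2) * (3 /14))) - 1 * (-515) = 4120421/15 = 274694.73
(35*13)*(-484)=-220220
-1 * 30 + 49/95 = -2801/95 = -29.48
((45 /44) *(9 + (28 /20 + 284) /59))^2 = 337420161/1684804 = 200.27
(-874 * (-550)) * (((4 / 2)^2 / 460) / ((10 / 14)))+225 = 6077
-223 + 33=-190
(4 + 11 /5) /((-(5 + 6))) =-31/55 = -0.56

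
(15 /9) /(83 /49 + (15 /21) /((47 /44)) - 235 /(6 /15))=-23030/8085429 = 0.00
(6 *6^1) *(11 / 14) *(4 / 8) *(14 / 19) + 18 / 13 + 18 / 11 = 13.44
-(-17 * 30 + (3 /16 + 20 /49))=399373/784 = 509.40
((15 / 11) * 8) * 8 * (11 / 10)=96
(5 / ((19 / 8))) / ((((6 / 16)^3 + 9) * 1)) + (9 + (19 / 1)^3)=120970180/17613 = 6868.23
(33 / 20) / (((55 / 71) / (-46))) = -4899/50 = -97.98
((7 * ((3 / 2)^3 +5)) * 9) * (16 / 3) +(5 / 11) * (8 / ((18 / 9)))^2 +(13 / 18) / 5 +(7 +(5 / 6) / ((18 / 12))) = 311187/110 = 2828.97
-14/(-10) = 7/5 = 1.40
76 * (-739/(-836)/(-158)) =-739/1738 = -0.43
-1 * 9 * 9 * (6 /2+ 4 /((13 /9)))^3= -34171875/2197 = -15553.88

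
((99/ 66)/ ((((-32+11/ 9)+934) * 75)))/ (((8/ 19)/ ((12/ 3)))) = 171/812900 = 0.00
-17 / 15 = -1.13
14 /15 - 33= -481/15 = -32.07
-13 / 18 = -0.72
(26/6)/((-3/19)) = -247/9 = -27.44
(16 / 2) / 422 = 4/211 = 0.02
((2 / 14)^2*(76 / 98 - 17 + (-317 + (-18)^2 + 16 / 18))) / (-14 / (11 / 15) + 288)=-20218/31959711 = 0.00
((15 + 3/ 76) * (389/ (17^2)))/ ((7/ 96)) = 10671048/38437 = 277.62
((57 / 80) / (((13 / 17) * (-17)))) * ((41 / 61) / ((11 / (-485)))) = 226689/139568 = 1.62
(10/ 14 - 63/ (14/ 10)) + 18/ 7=-292/7 = -41.71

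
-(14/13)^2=-196/169 = -1.16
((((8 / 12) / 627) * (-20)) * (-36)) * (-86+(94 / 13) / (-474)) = -42402080/643929 = -65.85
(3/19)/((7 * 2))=0.01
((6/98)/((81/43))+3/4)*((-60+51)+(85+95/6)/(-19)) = -964853/86184 = -11.20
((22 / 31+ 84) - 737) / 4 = -20221/124 = -163.07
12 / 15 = 4/5 = 0.80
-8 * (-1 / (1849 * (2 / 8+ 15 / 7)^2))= 6272/8300161 = 0.00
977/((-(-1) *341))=977/341 = 2.87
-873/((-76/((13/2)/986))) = 11349/149872 = 0.08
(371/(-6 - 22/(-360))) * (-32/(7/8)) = 2442240/1069 = 2284.60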